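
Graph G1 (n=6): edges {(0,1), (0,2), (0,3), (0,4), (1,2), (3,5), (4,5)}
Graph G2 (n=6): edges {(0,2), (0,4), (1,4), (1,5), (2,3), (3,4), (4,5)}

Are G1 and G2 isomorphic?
Yes, isomorphic

The graphs are isomorphic.
One valid mapping φ: V(G1) → V(G2): 0→4, 1→1, 2→5, 3→3, 4→0, 5→2

Verify φ preserves adjacency — for each edge of G1, its image is an edge of G2:
  (0,1) → (φ(0),φ(1)) = (1,4) ∈ E(G2) ✓
  (0,2) → (φ(0),φ(2)) = (4,5) ∈ E(G2) ✓
  (0,3) → (φ(0),φ(3)) = (3,4) ∈ E(G2) ✓
  (0,4) → (φ(0),φ(4)) = (0,4) ∈ E(G2) ✓
  (1,2) → (φ(1),φ(2)) = (1,5) ∈ E(G2) ✓
  (3,5) → (φ(3),φ(5)) = (2,3) ∈ E(G2) ✓
  (4,5) → (φ(4),φ(5)) = (0,2) ∈ E(G2) ✓
All 7 edges of G1 map to edges of G2, and |E(G1)| = |E(G2)| = 7, so φ is a bijection on edges as well as vertices. Hence G1 ≅ G2.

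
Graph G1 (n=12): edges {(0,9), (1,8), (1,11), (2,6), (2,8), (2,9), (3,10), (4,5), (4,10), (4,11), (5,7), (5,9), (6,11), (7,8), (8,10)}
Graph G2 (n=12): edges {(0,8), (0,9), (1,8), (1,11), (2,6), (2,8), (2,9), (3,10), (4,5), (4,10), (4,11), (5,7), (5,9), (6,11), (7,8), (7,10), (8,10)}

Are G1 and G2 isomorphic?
No, not isomorphic

The graphs are NOT isomorphic.

Counting edges: G1 has 15 edge(s); G2 has 17 edge(s).
Edge count is an isomorphism invariant (a bijection on vertices induces a bijection on edges), so differing edge counts rule out isomorphism.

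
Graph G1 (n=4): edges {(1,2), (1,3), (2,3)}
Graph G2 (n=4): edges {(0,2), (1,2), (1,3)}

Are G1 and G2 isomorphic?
No, not isomorphic

The graphs are NOT isomorphic.

Counting triangles (3-cliques): G1 has 1, G2 has 0.
Triangle count is an isomorphism invariant, so differing triangle counts rule out isomorphism.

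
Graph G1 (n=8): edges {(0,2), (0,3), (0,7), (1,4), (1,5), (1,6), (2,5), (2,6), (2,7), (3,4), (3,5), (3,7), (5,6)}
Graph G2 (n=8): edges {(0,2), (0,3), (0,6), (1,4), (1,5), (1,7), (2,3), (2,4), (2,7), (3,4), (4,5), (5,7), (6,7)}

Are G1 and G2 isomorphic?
Yes, isomorphic

The graphs are isomorphic.
One valid mapping φ: V(G1) → V(G2): 0→5, 1→0, 2→4, 3→7, 4→6, 5→2, 6→3, 7→1

Verify φ preserves adjacency — for each edge of G1, its image is an edge of G2:
  (0,2) → (φ(0),φ(2)) = (4,5) ∈ E(G2) ✓
  (0,3) → (φ(0),φ(3)) = (5,7) ∈ E(G2) ✓
  (0,7) → (φ(0),φ(7)) = (1,5) ∈ E(G2) ✓
  (1,4) → (φ(1),φ(4)) = (0,6) ∈ E(G2) ✓
  (1,5) → (φ(1),φ(5)) = (0,2) ∈ E(G2) ✓
  (1,6) → (φ(1),φ(6)) = (0,3) ∈ E(G2) ✓
  (2,5) → (φ(2),φ(5)) = (2,4) ∈ E(G2) ✓
  (2,6) → (φ(2),φ(6)) = (3,4) ∈ E(G2) ✓
  (2,7) → (φ(2),φ(7)) = (1,4) ∈ E(G2) ✓
  (3,4) → (φ(3),φ(4)) = (6,7) ∈ E(G2) ✓
  (3,5) → (φ(3),φ(5)) = (2,7) ∈ E(G2) ✓
  (3,7) → (φ(3),φ(7)) = (1,7) ∈ E(G2) ✓
  (5,6) → (φ(5),φ(6)) = (2,3) ∈ E(G2) ✓
All 13 edges of G1 map to edges of G2, and |E(G1)| = |E(G2)| = 13, so φ is a bijection on edges as well as vertices. Hence G1 ≅ G2.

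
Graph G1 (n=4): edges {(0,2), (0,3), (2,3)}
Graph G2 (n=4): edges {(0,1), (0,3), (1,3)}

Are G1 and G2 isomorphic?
Yes, isomorphic

The graphs are isomorphic.
One valid mapping φ: V(G1) → V(G2): 0→3, 1→2, 2→1, 3→0

Verify φ preserves adjacency — for each edge of G1, its image is an edge of G2:
  (0,2) → (φ(0),φ(2)) = (1,3) ∈ E(G2) ✓
  (0,3) → (φ(0),φ(3)) = (0,3) ∈ E(G2) ✓
  (2,3) → (φ(2),φ(3)) = (0,1) ∈ E(G2) ✓
All 3 edges of G1 map to edges of G2, and |E(G1)| = |E(G2)| = 3, so φ is a bijection on edges as well as vertices. Hence G1 ≅ G2.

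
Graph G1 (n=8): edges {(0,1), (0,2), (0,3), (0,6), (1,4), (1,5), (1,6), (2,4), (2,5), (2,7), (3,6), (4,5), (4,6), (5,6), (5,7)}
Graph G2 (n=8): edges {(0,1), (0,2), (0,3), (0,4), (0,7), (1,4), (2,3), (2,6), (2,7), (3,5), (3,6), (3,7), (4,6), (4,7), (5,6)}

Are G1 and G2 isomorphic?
Yes, isomorphic

The graphs are isomorphic.
One valid mapping φ: V(G1) → V(G2): 0→6, 1→2, 2→4, 3→5, 4→7, 5→0, 6→3, 7→1

Verify φ preserves adjacency — for each edge of G1, its image is an edge of G2:
  (0,1) → (φ(0),φ(1)) = (2,6) ∈ E(G2) ✓
  (0,2) → (φ(0),φ(2)) = (4,6) ∈ E(G2) ✓
  (0,3) → (φ(0),φ(3)) = (5,6) ∈ E(G2) ✓
  (0,6) → (φ(0),φ(6)) = (3,6) ∈ E(G2) ✓
  (1,4) → (φ(1),φ(4)) = (2,7) ∈ E(G2) ✓
  (1,5) → (φ(1),φ(5)) = (0,2) ∈ E(G2) ✓
  (1,6) → (φ(1),φ(6)) = (2,3) ∈ E(G2) ✓
  (2,4) → (φ(2),φ(4)) = (4,7) ∈ E(G2) ✓
  (2,5) → (φ(2),φ(5)) = (0,4) ∈ E(G2) ✓
  (2,7) → (φ(2),φ(7)) = (1,4) ∈ E(G2) ✓
  (3,6) → (φ(3),φ(6)) = (3,5) ∈ E(G2) ✓
  (4,5) → (φ(4),φ(5)) = (0,7) ∈ E(G2) ✓
  (4,6) → (φ(4),φ(6)) = (3,7) ∈ E(G2) ✓
  (5,6) → (φ(5),φ(6)) = (0,3) ∈ E(G2) ✓
  (5,7) → (φ(5),φ(7)) = (0,1) ∈ E(G2) ✓
All 15 edges of G1 map to edges of G2, and |E(G1)| = |E(G2)| = 15, so φ is a bijection on edges as well as vertices. Hence G1 ≅ G2.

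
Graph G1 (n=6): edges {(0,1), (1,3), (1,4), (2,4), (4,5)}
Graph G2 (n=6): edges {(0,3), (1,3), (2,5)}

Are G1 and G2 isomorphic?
No, not isomorphic

The graphs are NOT isomorphic.

Connected components of G1: 1 component(s) with vertex sets [[0, 1, 2, 3, 4, 5]], sizes [6].
Connected components of G2: 3 component(s) with vertex sets [[4], [2, 5], [0, 1, 3]], sizes [1, 2, 3].
The number of connected components (and the multiset of component sizes) is an isomorphism invariant — an isomorphism maps each component of G1 bijectively onto a component of G2. Since G1 has 1 component(s) and G2 has 3, they cannot be isomorphic.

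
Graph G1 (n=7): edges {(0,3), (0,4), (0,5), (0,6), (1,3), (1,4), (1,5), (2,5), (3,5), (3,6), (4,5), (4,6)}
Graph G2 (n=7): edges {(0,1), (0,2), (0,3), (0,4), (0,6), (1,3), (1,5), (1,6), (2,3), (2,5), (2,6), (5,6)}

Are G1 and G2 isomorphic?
Yes, isomorphic

The graphs are isomorphic.
One valid mapping φ: V(G1) → V(G2): 0→6, 1→3, 2→4, 3→1, 4→2, 5→0, 6→5

Verify φ preserves adjacency — for each edge of G1, its image is an edge of G2:
  (0,3) → (φ(0),φ(3)) = (1,6) ∈ E(G2) ✓
  (0,4) → (φ(0),φ(4)) = (2,6) ∈ E(G2) ✓
  (0,5) → (φ(0),φ(5)) = (0,6) ∈ E(G2) ✓
  (0,6) → (φ(0),φ(6)) = (5,6) ∈ E(G2) ✓
  (1,3) → (φ(1),φ(3)) = (1,3) ∈ E(G2) ✓
  (1,4) → (φ(1),φ(4)) = (2,3) ∈ E(G2) ✓
  (1,5) → (φ(1),φ(5)) = (0,3) ∈ E(G2) ✓
  (2,5) → (φ(2),φ(5)) = (0,4) ∈ E(G2) ✓
  (3,5) → (φ(3),φ(5)) = (0,1) ∈ E(G2) ✓
  (3,6) → (φ(3),φ(6)) = (1,5) ∈ E(G2) ✓
  (4,5) → (φ(4),φ(5)) = (0,2) ∈ E(G2) ✓
  (4,6) → (φ(4),φ(6)) = (2,5) ∈ E(G2) ✓
All 12 edges of G1 map to edges of G2, and |E(G1)| = |E(G2)| = 12, so φ is a bijection on edges as well as vertices. Hence G1 ≅ G2.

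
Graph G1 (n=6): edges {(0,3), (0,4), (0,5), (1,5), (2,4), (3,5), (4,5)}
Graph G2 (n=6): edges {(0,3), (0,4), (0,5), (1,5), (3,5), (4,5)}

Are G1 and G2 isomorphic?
No, not isomorphic

The graphs are NOT isomorphic.

Counting edges: G1 has 7 edge(s); G2 has 6 edge(s).
Edge count is an isomorphism invariant (a bijection on vertices induces a bijection on edges), so differing edge counts rule out isomorphism.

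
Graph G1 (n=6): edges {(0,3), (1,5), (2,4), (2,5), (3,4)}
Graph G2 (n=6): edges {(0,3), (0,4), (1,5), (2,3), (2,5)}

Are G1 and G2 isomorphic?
Yes, isomorphic

The graphs are isomorphic.
One valid mapping φ: V(G1) → V(G2): 0→4, 1→1, 2→2, 3→0, 4→3, 5→5

Verify φ preserves adjacency — for each edge of G1, its image is an edge of G2:
  (0,3) → (φ(0),φ(3)) = (0,4) ∈ E(G2) ✓
  (1,5) → (φ(1),φ(5)) = (1,5) ∈ E(G2) ✓
  (2,4) → (φ(2),φ(4)) = (2,3) ∈ E(G2) ✓
  (2,5) → (φ(2),φ(5)) = (2,5) ∈ E(G2) ✓
  (3,4) → (φ(3),φ(4)) = (0,3) ∈ E(G2) ✓
All 5 edges of G1 map to edges of G2, and |E(G1)| = |E(G2)| = 5, so φ is a bijection on edges as well as vertices. Hence G1 ≅ G2.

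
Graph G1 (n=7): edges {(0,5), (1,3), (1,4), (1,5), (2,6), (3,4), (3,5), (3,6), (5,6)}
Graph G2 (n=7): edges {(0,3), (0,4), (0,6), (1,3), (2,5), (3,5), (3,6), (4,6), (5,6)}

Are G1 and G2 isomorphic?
Yes, isomorphic

The graphs are isomorphic.
One valid mapping φ: V(G1) → V(G2): 0→1, 1→0, 2→2, 3→6, 4→4, 5→3, 6→5

Verify φ preserves adjacency — for each edge of G1, its image is an edge of G2:
  (0,5) → (φ(0),φ(5)) = (1,3) ∈ E(G2) ✓
  (1,3) → (φ(1),φ(3)) = (0,6) ∈ E(G2) ✓
  (1,4) → (φ(1),φ(4)) = (0,4) ∈ E(G2) ✓
  (1,5) → (φ(1),φ(5)) = (0,3) ∈ E(G2) ✓
  (2,6) → (φ(2),φ(6)) = (2,5) ∈ E(G2) ✓
  (3,4) → (φ(3),φ(4)) = (4,6) ∈ E(G2) ✓
  (3,5) → (φ(3),φ(5)) = (3,6) ∈ E(G2) ✓
  (3,6) → (φ(3),φ(6)) = (5,6) ∈ E(G2) ✓
  (5,6) → (φ(5),φ(6)) = (3,5) ∈ E(G2) ✓
All 9 edges of G1 map to edges of G2, and |E(G1)| = |E(G2)| = 9, so φ is a bijection on edges as well as vertices. Hence G1 ≅ G2.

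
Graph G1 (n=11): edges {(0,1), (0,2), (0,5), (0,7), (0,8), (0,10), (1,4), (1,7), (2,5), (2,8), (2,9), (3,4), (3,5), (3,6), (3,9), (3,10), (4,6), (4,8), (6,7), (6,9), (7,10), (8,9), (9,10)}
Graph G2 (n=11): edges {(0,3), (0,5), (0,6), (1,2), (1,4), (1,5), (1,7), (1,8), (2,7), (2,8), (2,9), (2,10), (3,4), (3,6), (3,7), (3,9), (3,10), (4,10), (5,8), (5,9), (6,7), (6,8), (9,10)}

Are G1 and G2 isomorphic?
Yes, isomorphic

The graphs are isomorphic.
One valid mapping φ: V(G1) → V(G2): 0→3, 1→0, 2→10, 3→1, 4→5, 5→4, 6→8, 7→6, 8→9, 9→2, 10→7

Verify φ preserves adjacency — for each edge of G1, its image is an edge of G2:
  (0,1) → (φ(0),φ(1)) = (0,3) ∈ E(G2) ✓
  (0,2) → (φ(0),φ(2)) = (3,10) ∈ E(G2) ✓
  (0,5) → (φ(0),φ(5)) = (3,4) ∈ E(G2) ✓
  (0,7) → (φ(0),φ(7)) = (3,6) ∈ E(G2) ✓
  (0,8) → (φ(0),φ(8)) = (3,9) ∈ E(G2) ✓
  (0,10) → (φ(0),φ(10)) = (3,7) ∈ E(G2) ✓
  (1,4) → (φ(1),φ(4)) = (0,5) ∈ E(G2) ✓
  (1,7) → (φ(1),φ(7)) = (0,6) ∈ E(G2) ✓
  (2,5) → (φ(2),φ(5)) = (4,10) ∈ E(G2) ✓
  (2,8) → (φ(2),φ(8)) = (9,10) ∈ E(G2) ✓
  (2,9) → (φ(2),φ(9)) = (2,10) ∈ E(G2) ✓
  (3,4) → (φ(3),φ(4)) = (1,5) ∈ E(G2) ✓
  (3,5) → (φ(3),φ(5)) = (1,4) ∈ E(G2) ✓
  (3,6) → (φ(3),φ(6)) = (1,8) ∈ E(G2) ✓
  (3,9) → (φ(3),φ(9)) = (1,2) ∈ E(G2) ✓
  (3,10) → (φ(3),φ(10)) = (1,7) ∈ E(G2) ✓
  (4,6) → (φ(4),φ(6)) = (5,8) ∈ E(G2) ✓
  (4,8) → (φ(4),φ(8)) = (5,9) ∈ E(G2) ✓
  (6,7) → (φ(6),φ(7)) = (6,8) ∈ E(G2) ✓
  (6,9) → (φ(6),φ(9)) = (2,8) ∈ E(G2) ✓
  (7,10) → (φ(7),φ(10)) = (6,7) ∈ E(G2) ✓
  (8,9) → (φ(8),φ(9)) = (2,9) ∈ E(G2) ✓
  (9,10) → (φ(9),φ(10)) = (2,7) ∈ E(G2) ✓
All 23 edges of G1 map to edges of G2, and |E(G1)| = |E(G2)| = 23, so φ is a bijection on edges as well as vertices. Hence G1 ≅ G2.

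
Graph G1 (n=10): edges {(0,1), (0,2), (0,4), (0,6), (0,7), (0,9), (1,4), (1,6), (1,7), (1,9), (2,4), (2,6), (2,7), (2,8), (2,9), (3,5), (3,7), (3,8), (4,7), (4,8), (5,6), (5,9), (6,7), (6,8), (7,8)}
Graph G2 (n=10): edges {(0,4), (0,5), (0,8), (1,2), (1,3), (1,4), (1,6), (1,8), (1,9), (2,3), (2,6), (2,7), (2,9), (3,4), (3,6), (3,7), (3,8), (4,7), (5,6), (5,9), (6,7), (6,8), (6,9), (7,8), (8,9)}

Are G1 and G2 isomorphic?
Yes, isomorphic

The graphs are isomorphic.
One valid mapping φ: V(G1) → V(G2): 0→3, 1→7, 2→1, 3→5, 4→2, 5→0, 6→8, 7→6, 8→9, 9→4

Verify φ preserves adjacency — for each edge of G1, its image is an edge of G2:
  (0,1) → (φ(0),φ(1)) = (3,7) ∈ E(G2) ✓
  (0,2) → (φ(0),φ(2)) = (1,3) ∈ E(G2) ✓
  (0,4) → (φ(0),φ(4)) = (2,3) ∈ E(G2) ✓
  (0,6) → (φ(0),φ(6)) = (3,8) ∈ E(G2) ✓
  (0,7) → (φ(0),φ(7)) = (3,6) ∈ E(G2) ✓
  (0,9) → (φ(0),φ(9)) = (3,4) ∈ E(G2) ✓
  (1,4) → (φ(1),φ(4)) = (2,7) ∈ E(G2) ✓
  (1,6) → (φ(1),φ(6)) = (7,8) ∈ E(G2) ✓
  (1,7) → (φ(1),φ(7)) = (6,7) ∈ E(G2) ✓
  (1,9) → (φ(1),φ(9)) = (4,7) ∈ E(G2) ✓
  (2,4) → (φ(2),φ(4)) = (1,2) ∈ E(G2) ✓
  (2,6) → (φ(2),φ(6)) = (1,8) ∈ E(G2) ✓
  (2,7) → (φ(2),φ(7)) = (1,6) ∈ E(G2) ✓
  (2,8) → (φ(2),φ(8)) = (1,9) ∈ E(G2) ✓
  (2,9) → (φ(2),φ(9)) = (1,4) ∈ E(G2) ✓
  (3,5) → (φ(3),φ(5)) = (0,5) ∈ E(G2) ✓
  (3,7) → (φ(3),φ(7)) = (5,6) ∈ E(G2) ✓
  (3,8) → (φ(3),φ(8)) = (5,9) ∈ E(G2) ✓
  (4,7) → (φ(4),φ(7)) = (2,6) ∈ E(G2) ✓
  (4,8) → (φ(4),φ(8)) = (2,9) ∈ E(G2) ✓
  (5,6) → (φ(5),φ(6)) = (0,8) ∈ E(G2) ✓
  (5,9) → (φ(5),φ(9)) = (0,4) ∈ E(G2) ✓
  (6,7) → (φ(6),φ(7)) = (6,8) ∈ E(G2) ✓
  (6,8) → (φ(6),φ(8)) = (8,9) ∈ E(G2) ✓
  (7,8) → (φ(7),φ(8)) = (6,9) ∈ E(G2) ✓
All 25 edges of G1 map to edges of G2, and |E(G1)| = |E(G2)| = 25, so φ is a bijection on edges as well as vertices. Hence G1 ≅ G2.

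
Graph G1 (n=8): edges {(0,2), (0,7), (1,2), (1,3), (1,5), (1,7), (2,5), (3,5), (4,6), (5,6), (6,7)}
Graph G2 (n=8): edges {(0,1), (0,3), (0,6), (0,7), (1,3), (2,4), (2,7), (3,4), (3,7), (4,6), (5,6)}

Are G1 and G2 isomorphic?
Yes, isomorphic

The graphs are isomorphic.
One valid mapping φ: V(G1) → V(G2): 0→2, 1→3, 2→7, 3→1, 4→5, 5→0, 6→6, 7→4

Verify φ preserves adjacency — for each edge of G1, its image is an edge of G2:
  (0,2) → (φ(0),φ(2)) = (2,7) ∈ E(G2) ✓
  (0,7) → (φ(0),φ(7)) = (2,4) ∈ E(G2) ✓
  (1,2) → (φ(1),φ(2)) = (3,7) ∈ E(G2) ✓
  (1,3) → (φ(1),φ(3)) = (1,3) ∈ E(G2) ✓
  (1,5) → (φ(1),φ(5)) = (0,3) ∈ E(G2) ✓
  (1,7) → (φ(1),φ(7)) = (3,4) ∈ E(G2) ✓
  (2,5) → (φ(2),φ(5)) = (0,7) ∈ E(G2) ✓
  (3,5) → (φ(3),φ(5)) = (0,1) ∈ E(G2) ✓
  (4,6) → (φ(4),φ(6)) = (5,6) ∈ E(G2) ✓
  (5,6) → (φ(5),φ(6)) = (0,6) ∈ E(G2) ✓
  (6,7) → (φ(6),φ(7)) = (4,6) ∈ E(G2) ✓
All 11 edges of G1 map to edges of G2, and |E(G1)| = |E(G2)| = 11, so φ is a bijection on edges as well as vertices. Hence G1 ≅ G2.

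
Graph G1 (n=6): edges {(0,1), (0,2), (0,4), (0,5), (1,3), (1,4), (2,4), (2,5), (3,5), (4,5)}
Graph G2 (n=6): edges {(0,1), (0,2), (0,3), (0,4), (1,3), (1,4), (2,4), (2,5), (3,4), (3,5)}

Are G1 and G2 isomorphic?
Yes, isomorphic

The graphs are isomorphic.
One valid mapping φ: V(G1) → V(G2): 0→0, 1→2, 2→1, 3→5, 4→4, 5→3

Verify φ preserves adjacency — for each edge of G1, its image is an edge of G2:
  (0,1) → (φ(0),φ(1)) = (0,2) ∈ E(G2) ✓
  (0,2) → (φ(0),φ(2)) = (0,1) ∈ E(G2) ✓
  (0,4) → (φ(0),φ(4)) = (0,4) ∈ E(G2) ✓
  (0,5) → (φ(0),φ(5)) = (0,3) ∈ E(G2) ✓
  (1,3) → (φ(1),φ(3)) = (2,5) ∈ E(G2) ✓
  (1,4) → (φ(1),φ(4)) = (2,4) ∈ E(G2) ✓
  (2,4) → (φ(2),φ(4)) = (1,4) ∈ E(G2) ✓
  (2,5) → (φ(2),φ(5)) = (1,3) ∈ E(G2) ✓
  (3,5) → (φ(3),φ(5)) = (3,5) ∈ E(G2) ✓
  (4,5) → (φ(4),φ(5)) = (3,4) ∈ E(G2) ✓
All 10 edges of G1 map to edges of G2, and |E(G1)| = |E(G2)| = 10, so φ is a bijection on edges as well as vertices. Hence G1 ≅ G2.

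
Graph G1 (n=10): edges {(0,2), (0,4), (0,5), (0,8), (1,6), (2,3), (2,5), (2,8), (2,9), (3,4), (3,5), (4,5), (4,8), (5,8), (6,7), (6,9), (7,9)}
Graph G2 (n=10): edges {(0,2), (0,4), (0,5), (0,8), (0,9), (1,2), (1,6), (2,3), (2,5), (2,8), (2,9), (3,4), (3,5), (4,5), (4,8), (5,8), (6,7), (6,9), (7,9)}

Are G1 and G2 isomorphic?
No, not isomorphic

The graphs are NOT isomorphic.

Counting edges: G1 has 17 edge(s); G2 has 19 edge(s).
Edge count is an isomorphism invariant (a bijection on vertices induces a bijection on edges), so differing edge counts rule out isomorphism.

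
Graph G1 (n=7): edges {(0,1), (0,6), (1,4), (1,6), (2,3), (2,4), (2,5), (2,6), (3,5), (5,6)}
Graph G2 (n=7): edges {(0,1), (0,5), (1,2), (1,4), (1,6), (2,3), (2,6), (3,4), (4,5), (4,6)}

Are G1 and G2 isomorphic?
No, not isomorphic

The graphs are NOT isomorphic.

Counting triangles (3-cliques): G1 has 3, G2 has 2.
Triangle count is an isomorphism invariant, so differing triangle counts rule out isomorphism.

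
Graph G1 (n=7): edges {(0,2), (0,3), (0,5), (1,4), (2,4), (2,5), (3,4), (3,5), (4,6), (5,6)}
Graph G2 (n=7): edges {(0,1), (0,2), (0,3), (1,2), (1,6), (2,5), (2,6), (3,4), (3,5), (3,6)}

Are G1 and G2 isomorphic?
Yes, isomorphic

The graphs are isomorphic.
One valid mapping φ: V(G1) → V(G2): 0→1, 1→4, 2→6, 3→0, 4→3, 5→2, 6→5

Verify φ preserves adjacency — for each edge of G1, its image is an edge of G2:
  (0,2) → (φ(0),φ(2)) = (1,6) ∈ E(G2) ✓
  (0,3) → (φ(0),φ(3)) = (0,1) ∈ E(G2) ✓
  (0,5) → (φ(0),φ(5)) = (1,2) ∈ E(G2) ✓
  (1,4) → (φ(1),φ(4)) = (3,4) ∈ E(G2) ✓
  (2,4) → (φ(2),φ(4)) = (3,6) ∈ E(G2) ✓
  (2,5) → (φ(2),φ(5)) = (2,6) ∈ E(G2) ✓
  (3,4) → (φ(3),φ(4)) = (0,3) ∈ E(G2) ✓
  (3,5) → (φ(3),φ(5)) = (0,2) ∈ E(G2) ✓
  (4,6) → (φ(4),φ(6)) = (3,5) ∈ E(G2) ✓
  (5,6) → (φ(5),φ(6)) = (2,5) ∈ E(G2) ✓
All 10 edges of G1 map to edges of G2, and |E(G1)| = |E(G2)| = 10, so φ is a bijection on edges as well as vertices. Hence G1 ≅ G2.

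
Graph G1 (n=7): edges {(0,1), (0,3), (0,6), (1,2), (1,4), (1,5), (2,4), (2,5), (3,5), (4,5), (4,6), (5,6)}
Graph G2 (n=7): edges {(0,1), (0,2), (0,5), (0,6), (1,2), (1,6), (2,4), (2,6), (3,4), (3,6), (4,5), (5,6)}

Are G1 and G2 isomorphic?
Yes, isomorphic

The graphs are isomorphic.
One valid mapping φ: V(G1) → V(G2): 0→4, 1→2, 2→1, 3→3, 4→0, 5→6, 6→5

Verify φ preserves adjacency — for each edge of G1, its image is an edge of G2:
  (0,1) → (φ(0),φ(1)) = (2,4) ∈ E(G2) ✓
  (0,3) → (φ(0),φ(3)) = (3,4) ∈ E(G2) ✓
  (0,6) → (φ(0),φ(6)) = (4,5) ∈ E(G2) ✓
  (1,2) → (φ(1),φ(2)) = (1,2) ∈ E(G2) ✓
  (1,4) → (φ(1),φ(4)) = (0,2) ∈ E(G2) ✓
  (1,5) → (φ(1),φ(5)) = (2,6) ∈ E(G2) ✓
  (2,4) → (φ(2),φ(4)) = (0,1) ∈ E(G2) ✓
  (2,5) → (φ(2),φ(5)) = (1,6) ∈ E(G2) ✓
  (3,5) → (φ(3),φ(5)) = (3,6) ∈ E(G2) ✓
  (4,5) → (φ(4),φ(5)) = (0,6) ∈ E(G2) ✓
  (4,6) → (φ(4),φ(6)) = (0,5) ∈ E(G2) ✓
  (5,6) → (φ(5),φ(6)) = (5,6) ∈ E(G2) ✓
All 12 edges of G1 map to edges of G2, and |E(G1)| = |E(G2)| = 12, so φ is a bijection on edges as well as vertices. Hence G1 ≅ G2.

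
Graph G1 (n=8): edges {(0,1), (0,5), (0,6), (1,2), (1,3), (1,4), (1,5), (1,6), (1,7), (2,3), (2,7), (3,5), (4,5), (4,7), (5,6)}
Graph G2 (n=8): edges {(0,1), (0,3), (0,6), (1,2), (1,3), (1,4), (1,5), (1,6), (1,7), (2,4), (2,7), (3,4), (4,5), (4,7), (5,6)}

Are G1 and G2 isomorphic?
Yes, isomorphic

The graphs are isomorphic.
One valid mapping φ: V(G1) → V(G2): 0→2, 1→1, 2→6, 3→5, 4→3, 5→4, 6→7, 7→0

Verify φ preserves adjacency — for each edge of G1, its image is an edge of G2:
  (0,1) → (φ(0),φ(1)) = (1,2) ∈ E(G2) ✓
  (0,5) → (φ(0),φ(5)) = (2,4) ∈ E(G2) ✓
  (0,6) → (φ(0),φ(6)) = (2,7) ∈ E(G2) ✓
  (1,2) → (φ(1),φ(2)) = (1,6) ∈ E(G2) ✓
  (1,3) → (φ(1),φ(3)) = (1,5) ∈ E(G2) ✓
  (1,4) → (φ(1),φ(4)) = (1,3) ∈ E(G2) ✓
  (1,5) → (φ(1),φ(5)) = (1,4) ∈ E(G2) ✓
  (1,6) → (φ(1),φ(6)) = (1,7) ∈ E(G2) ✓
  (1,7) → (φ(1),φ(7)) = (0,1) ∈ E(G2) ✓
  (2,3) → (φ(2),φ(3)) = (5,6) ∈ E(G2) ✓
  (2,7) → (φ(2),φ(7)) = (0,6) ∈ E(G2) ✓
  (3,5) → (φ(3),φ(5)) = (4,5) ∈ E(G2) ✓
  (4,5) → (φ(4),φ(5)) = (3,4) ∈ E(G2) ✓
  (4,7) → (φ(4),φ(7)) = (0,3) ∈ E(G2) ✓
  (5,6) → (φ(5),φ(6)) = (4,7) ∈ E(G2) ✓
All 15 edges of G1 map to edges of G2, and |E(G1)| = |E(G2)| = 15, so φ is a bijection on edges as well as vertices. Hence G1 ≅ G2.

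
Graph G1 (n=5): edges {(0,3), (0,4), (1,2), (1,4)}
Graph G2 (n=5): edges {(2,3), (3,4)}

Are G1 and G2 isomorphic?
No, not isomorphic

The graphs are NOT isomorphic.

Degrees in G1: deg(0)=2, deg(1)=2, deg(2)=1, deg(3)=1, deg(4)=2.
Sorted degree sequence of G1: [2, 2, 2, 1, 1].
Degrees in G2: deg(0)=0, deg(1)=0, deg(2)=1, deg(3)=2, deg(4)=1.
Sorted degree sequence of G2: [2, 1, 1, 0, 0].
The (sorted) degree sequence is an isomorphism invariant, so since G1 and G2 have different degree sequences they cannot be isomorphic.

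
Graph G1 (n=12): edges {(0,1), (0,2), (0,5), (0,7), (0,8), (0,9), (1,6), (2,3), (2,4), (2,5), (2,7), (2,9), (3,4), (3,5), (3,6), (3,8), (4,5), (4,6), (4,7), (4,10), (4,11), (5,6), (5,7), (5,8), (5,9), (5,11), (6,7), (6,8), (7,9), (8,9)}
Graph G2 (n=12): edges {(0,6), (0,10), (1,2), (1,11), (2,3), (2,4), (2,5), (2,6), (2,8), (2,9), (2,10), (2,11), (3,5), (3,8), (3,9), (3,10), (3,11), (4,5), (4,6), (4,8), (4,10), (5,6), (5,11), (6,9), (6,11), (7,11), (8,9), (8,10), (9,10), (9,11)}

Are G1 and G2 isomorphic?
Yes, isomorphic

The graphs are isomorphic.
One valid mapping φ: V(G1) → V(G2): 0→10, 1→0, 2→3, 3→5, 4→11, 5→2, 6→6, 7→9, 8→4, 9→8, 10→7, 11→1

Verify φ preserves adjacency — for each edge of G1, its image is an edge of G2:
  (0,1) → (φ(0),φ(1)) = (0,10) ∈ E(G2) ✓
  (0,2) → (φ(0),φ(2)) = (3,10) ∈ E(G2) ✓
  (0,5) → (φ(0),φ(5)) = (2,10) ∈ E(G2) ✓
  (0,7) → (φ(0),φ(7)) = (9,10) ∈ E(G2) ✓
  (0,8) → (φ(0),φ(8)) = (4,10) ∈ E(G2) ✓
  (0,9) → (φ(0),φ(9)) = (8,10) ∈ E(G2) ✓
  (1,6) → (φ(1),φ(6)) = (0,6) ∈ E(G2) ✓
  (2,3) → (φ(2),φ(3)) = (3,5) ∈ E(G2) ✓
  (2,4) → (φ(2),φ(4)) = (3,11) ∈ E(G2) ✓
  (2,5) → (φ(2),φ(5)) = (2,3) ∈ E(G2) ✓
  (2,7) → (φ(2),φ(7)) = (3,9) ∈ E(G2) ✓
  (2,9) → (φ(2),φ(9)) = (3,8) ∈ E(G2) ✓
  (3,4) → (φ(3),φ(4)) = (5,11) ∈ E(G2) ✓
  (3,5) → (φ(3),φ(5)) = (2,5) ∈ E(G2) ✓
  (3,6) → (φ(3),φ(6)) = (5,6) ∈ E(G2) ✓
  (3,8) → (φ(3),φ(8)) = (4,5) ∈ E(G2) ✓
  (4,5) → (φ(4),φ(5)) = (2,11) ∈ E(G2) ✓
  (4,6) → (φ(4),φ(6)) = (6,11) ∈ E(G2) ✓
  (4,7) → (φ(4),φ(7)) = (9,11) ∈ E(G2) ✓
  (4,10) → (φ(4),φ(10)) = (7,11) ∈ E(G2) ✓
  (4,11) → (φ(4),φ(11)) = (1,11) ∈ E(G2) ✓
  (5,6) → (φ(5),φ(6)) = (2,6) ∈ E(G2) ✓
  (5,7) → (φ(5),φ(7)) = (2,9) ∈ E(G2) ✓
  (5,8) → (φ(5),φ(8)) = (2,4) ∈ E(G2) ✓
  (5,9) → (φ(5),φ(9)) = (2,8) ∈ E(G2) ✓
  (5,11) → (φ(5),φ(11)) = (1,2) ∈ E(G2) ✓
  (6,7) → (φ(6),φ(7)) = (6,9) ∈ E(G2) ✓
  (6,8) → (φ(6),φ(8)) = (4,6) ∈ E(G2) ✓
  (7,9) → (φ(7),φ(9)) = (8,9) ∈ E(G2) ✓
  (8,9) → (φ(8),φ(9)) = (4,8) ∈ E(G2) ✓
All 30 edges of G1 map to edges of G2, and |E(G1)| = |E(G2)| = 30, so φ is a bijection on edges as well as vertices. Hence G1 ≅ G2.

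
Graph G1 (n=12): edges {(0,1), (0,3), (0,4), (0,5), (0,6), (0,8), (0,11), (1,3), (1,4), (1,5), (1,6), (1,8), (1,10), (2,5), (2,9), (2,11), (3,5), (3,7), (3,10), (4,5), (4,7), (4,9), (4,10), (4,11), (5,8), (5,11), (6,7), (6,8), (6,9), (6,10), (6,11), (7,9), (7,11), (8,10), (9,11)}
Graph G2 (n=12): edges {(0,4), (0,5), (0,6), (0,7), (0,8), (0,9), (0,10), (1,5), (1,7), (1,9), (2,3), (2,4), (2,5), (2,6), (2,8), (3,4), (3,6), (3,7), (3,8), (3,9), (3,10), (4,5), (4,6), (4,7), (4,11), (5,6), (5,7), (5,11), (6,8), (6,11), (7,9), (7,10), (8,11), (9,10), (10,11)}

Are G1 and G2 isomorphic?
Yes, isomorphic

The graphs are isomorphic.
One valid mapping φ: V(G1) → V(G2): 0→4, 1→6, 2→1, 3→11, 4→0, 5→5, 6→3, 7→10, 8→2, 9→9, 10→8, 11→7

Verify φ preserves adjacency — for each edge of G1, its image is an edge of G2:
  (0,1) → (φ(0),φ(1)) = (4,6) ∈ E(G2) ✓
  (0,3) → (φ(0),φ(3)) = (4,11) ∈ E(G2) ✓
  (0,4) → (φ(0),φ(4)) = (0,4) ∈ E(G2) ✓
  (0,5) → (φ(0),φ(5)) = (4,5) ∈ E(G2) ✓
  (0,6) → (φ(0),φ(6)) = (3,4) ∈ E(G2) ✓
  (0,8) → (φ(0),φ(8)) = (2,4) ∈ E(G2) ✓
  (0,11) → (φ(0),φ(11)) = (4,7) ∈ E(G2) ✓
  (1,3) → (φ(1),φ(3)) = (6,11) ∈ E(G2) ✓
  (1,4) → (φ(1),φ(4)) = (0,6) ∈ E(G2) ✓
  (1,5) → (φ(1),φ(5)) = (5,6) ∈ E(G2) ✓
  (1,6) → (φ(1),φ(6)) = (3,6) ∈ E(G2) ✓
  (1,8) → (φ(1),φ(8)) = (2,6) ∈ E(G2) ✓
  (1,10) → (φ(1),φ(10)) = (6,8) ∈ E(G2) ✓
  (2,5) → (φ(2),φ(5)) = (1,5) ∈ E(G2) ✓
  (2,9) → (φ(2),φ(9)) = (1,9) ∈ E(G2) ✓
  (2,11) → (φ(2),φ(11)) = (1,7) ∈ E(G2) ✓
  (3,5) → (φ(3),φ(5)) = (5,11) ∈ E(G2) ✓
  (3,7) → (φ(3),φ(7)) = (10,11) ∈ E(G2) ✓
  (3,10) → (φ(3),φ(10)) = (8,11) ∈ E(G2) ✓
  (4,5) → (φ(4),φ(5)) = (0,5) ∈ E(G2) ✓
  (4,7) → (φ(4),φ(7)) = (0,10) ∈ E(G2) ✓
  (4,9) → (φ(4),φ(9)) = (0,9) ∈ E(G2) ✓
  (4,10) → (φ(4),φ(10)) = (0,8) ∈ E(G2) ✓
  (4,11) → (φ(4),φ(11)) = (0,7) ∈ E(G2) ✓
  (5,8) → (φ(5),φ(8)) = (2,5) ∈ E(G2) ✓
  (5,11) → (φ(5),φ(11)) = (5,7) ∈ E(G2) ✓
  (6,7) → (φ(6),φ(7)) = (3,10) ∈ E(G2) ✓
  (6,8) → (φ(6),φ(8)) = (2,3) ∈ E(G2) ✓
  (6,9) → (φ(6),φ(9)) = (3,9) ∈ E(G2) ✓
  (6,10) → (φ(6),φ(10)) = (3,8) ∈ E(G2) ✓
  (6,11) → (φ(6),φ(11)) = (3,7) ∈ E(G2) ✓
  (7,9) → (φ(7),φ(9)) = (9,10) ∈ E(G2) ✓
  (7,11) → (φ(7),φ(11)) = (7,10) ∈ E(G2) ✓
  (8,10) → (φ(8),φ(10)) = (2,8) ∈ E(G2) ✓
  (9,11) → (φ(9),φ(11)) = (7,9) ∈ E(G2) ✓
All 35 edges of G1 map to edges of G2, and |E(G1)| = |E(G2)| = 35, so φ is a bijection on edges as well as vertices. Hence G1 ≅ G2.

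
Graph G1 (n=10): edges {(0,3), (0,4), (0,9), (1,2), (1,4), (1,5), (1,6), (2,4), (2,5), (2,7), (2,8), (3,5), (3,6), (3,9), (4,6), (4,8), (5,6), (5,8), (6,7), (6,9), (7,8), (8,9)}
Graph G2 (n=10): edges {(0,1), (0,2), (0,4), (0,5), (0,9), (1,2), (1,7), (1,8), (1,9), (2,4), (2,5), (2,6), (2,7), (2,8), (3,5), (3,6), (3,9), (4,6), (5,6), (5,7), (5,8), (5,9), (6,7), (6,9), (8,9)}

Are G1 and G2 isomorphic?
No, not isomorphic

The graphs are NOT isomorphic.

Counting triangles (3-cliques): G1 has 10, G2 has 19.
Triangle count is an isomorphism invariant, so differing triangle counts rule out isomorphism.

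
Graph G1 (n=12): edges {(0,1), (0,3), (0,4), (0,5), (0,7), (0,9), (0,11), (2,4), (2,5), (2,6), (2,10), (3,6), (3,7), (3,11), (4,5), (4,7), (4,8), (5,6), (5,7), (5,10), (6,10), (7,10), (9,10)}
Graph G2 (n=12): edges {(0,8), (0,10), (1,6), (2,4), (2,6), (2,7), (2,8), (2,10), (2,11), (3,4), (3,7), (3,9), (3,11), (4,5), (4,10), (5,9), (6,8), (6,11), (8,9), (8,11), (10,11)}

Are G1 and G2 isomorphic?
No, not isomorphic

The graphs are NOT isomorphic.

Counting triangles (3-cliques): G1 has 12, G2 has 6.
Triangle count is an isomorphism invariant, so differing triangle counts rule out isomorphism.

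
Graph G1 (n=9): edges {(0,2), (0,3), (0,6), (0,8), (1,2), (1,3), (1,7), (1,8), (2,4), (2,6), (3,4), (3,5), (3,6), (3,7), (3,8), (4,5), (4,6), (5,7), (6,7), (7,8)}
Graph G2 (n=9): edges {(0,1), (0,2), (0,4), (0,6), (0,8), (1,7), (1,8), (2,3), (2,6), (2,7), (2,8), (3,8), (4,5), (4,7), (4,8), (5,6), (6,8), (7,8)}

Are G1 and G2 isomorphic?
No, not isomorphic

The graphs are NOT isomorphic.

Counting triangles (3-cliques): G1 has 12, G2 has 10.
Triangle count is an isomorphism invariant, so differing triangle counts rule out isomorphism.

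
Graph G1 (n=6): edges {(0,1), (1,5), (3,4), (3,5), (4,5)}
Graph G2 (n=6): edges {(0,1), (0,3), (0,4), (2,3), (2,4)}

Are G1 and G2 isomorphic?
No, not isomorphic

The graphs are NOT isomorphic.

Counting triangles (3-cliques): G1 has 1, G2 has 0.
Triangle count is an isomorphism invariant, so differing triangle counts rule out isomorphism.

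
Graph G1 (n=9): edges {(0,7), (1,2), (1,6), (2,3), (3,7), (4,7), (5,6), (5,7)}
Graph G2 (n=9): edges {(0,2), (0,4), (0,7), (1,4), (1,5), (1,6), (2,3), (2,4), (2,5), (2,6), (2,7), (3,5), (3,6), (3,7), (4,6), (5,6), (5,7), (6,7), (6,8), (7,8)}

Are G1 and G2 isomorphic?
No, not isomorphic

The graphs are NOT isomorphic.

Counting triangles (3-cliques): G1 has 0, G2 has 16.
Triangle count is an isomorphism invariant, so differing triangle counts rule out isomorphism.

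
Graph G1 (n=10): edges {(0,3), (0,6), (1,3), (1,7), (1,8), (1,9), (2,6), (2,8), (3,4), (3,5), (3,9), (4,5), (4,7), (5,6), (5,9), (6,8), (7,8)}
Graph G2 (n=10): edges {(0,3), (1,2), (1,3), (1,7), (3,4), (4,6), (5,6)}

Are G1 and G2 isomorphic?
No, not isomorphic

The graphs are NOT isomorphic.

Connected components of G1: 1 component(s) with vertex sets [[0, 1, 2, 3, 4, 5, 6, 7, 8, 9]], sizes [10].
Connected components of G2: 3 component(s) with vertex sets [[8], [9], [0, 1, 2, 3, 4, 5, 6, 7]], sizes [1, 1, 8].
The number of connected components (and the multiset of component sizes) is an isomorphism invariant — an isomorphism maps each component of G1 bijectively onto a component of G2. Since G1 has 1 component(s) and G2 has 3, they cannot be isomorphic.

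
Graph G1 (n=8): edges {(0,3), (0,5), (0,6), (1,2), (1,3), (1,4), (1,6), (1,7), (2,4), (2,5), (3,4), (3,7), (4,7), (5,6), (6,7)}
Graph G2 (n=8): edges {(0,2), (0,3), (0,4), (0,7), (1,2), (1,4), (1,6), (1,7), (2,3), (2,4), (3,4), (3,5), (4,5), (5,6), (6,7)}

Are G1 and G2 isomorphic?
Yes, isomorphic

The graphs are isomorphic.
One valid mapping φ: V(G1) → V(G2): 0→7, 1→4, 2→5, 3→0, 4→3, 5→6, 6→1, 7→2

Verify φ preserves adjacency — for each edge of G1, its image is an edge of G2:
  (0,3) → (φ(0),φ(3)) = (0,7) ∈ E(G2) ✓
  (0,5) → (φ(0),φ(5)) = (6,7) ∈ E(G2) ✓
  (0,6) → (φ(0),φ(6)) = (1,7) ∈ E(G2) ✓
  (1,2) → (φ(1),φ(2)) = (4,5) ∈ E(G2) ✓
  (1,3) → (φ(1),φ(3)) = (0,4) ∈ E(G2) ✓
  (1,4) → (φ(1),φ(4)) = (3,4) ∈ E(G2) ✓
  (1,6) → (φ(1),φ(6)) = (1,4) ∈ E(G2) ✓
  (1,7) → (φ(1),φ(7)) = (2,4) ∈ E(G2) ✓
  (2,4) → (φ(2),φ(4)) = (3,5) ∈ E(G2) ✓
  (2,5) → (φ(2),φ(5)) = (5,6) ∈ E(G2) ✓
  (3,4) → (φ(3),φ(4)) = (0,3) ∈ E(G2) ✓
  (3,7) → (φ(3),φ(7)) = (0,2) ∈ E(G2) ✓
  (4,7) → (φ(4),φ(7)) = (2,3) ∈ E(G2) ✓
  (5,6) → (φ(5),φ(6)) = (1,6) ∈ E(G2) ✓
  (6,7) → (φ(6),φ(7)) = (1,2) ∈ E(G2) ✓
All 15 edges of G1 map to edges of G2, and |E(G1)| = |E(G2)| = 15, so φ is a bijection on edges as well as vertices. Hence G1 ≅ G2.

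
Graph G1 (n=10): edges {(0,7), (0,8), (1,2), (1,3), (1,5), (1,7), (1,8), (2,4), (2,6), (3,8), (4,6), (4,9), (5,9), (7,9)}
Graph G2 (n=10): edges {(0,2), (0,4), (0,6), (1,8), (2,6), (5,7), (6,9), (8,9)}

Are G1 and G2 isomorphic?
No, not isomorphic

The graphs are NOT isomorphic.

Connected components of G1: 1 component(s) with vertex sets [[0, 1, 2, 3, 4, 5, 6, 7, 8, 9]], sizes [10].
Connected components of G2: 3 component(s) with vertex sets [[3], [5, 7], [0, 1, 2, 4, 6, 8, 9]], sizes [1, 2, 7].
The number of connected components (and the multiset of component sizes) is an isomorphism invariant — an isomorphism maps each component of G1 bijectively onto a component of G2. Since G1 has 1 component(s) and G2 has 3, they cannot be isomorphic.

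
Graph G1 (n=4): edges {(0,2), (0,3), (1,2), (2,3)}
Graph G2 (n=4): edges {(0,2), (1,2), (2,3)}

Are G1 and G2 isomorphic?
No, not isomorphic

The graphs are NOT isomorphic.

Counting edges: G1 has 4 edge(s); G2 has 3 edge(s).
Edge count is an isomorphism invariant (a bijection on vertices induces a bijection on edges), so differing edge counts rule out isomorphism.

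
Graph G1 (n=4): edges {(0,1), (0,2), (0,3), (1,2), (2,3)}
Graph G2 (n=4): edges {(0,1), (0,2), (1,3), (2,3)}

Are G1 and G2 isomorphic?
No, not isomorphic

The graphs are NOT isomorphic.

Counting triangles (3-cliques): G1 has 2, G2 has 0.
Triangle count is an isomorphism invariant, so differing triangle counts rule out isomorphism.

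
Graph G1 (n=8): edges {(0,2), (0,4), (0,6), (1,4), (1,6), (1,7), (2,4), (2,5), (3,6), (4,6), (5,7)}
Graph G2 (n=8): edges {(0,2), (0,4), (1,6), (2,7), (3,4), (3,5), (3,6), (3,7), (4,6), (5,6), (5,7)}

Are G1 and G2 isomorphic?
Yes, isomorphic

The graphs are isomorphic.
One valid mapping φ: V(G1) → V(G2): 0→5, 1→4, 2→7, 3→1, 4→3, 5→2, 6→6, 7→0

Verify φ preserves adjacency — for each edge of G1, its image is an edge of G2:
  (0,2) → (φ(0),φ(2)) = (5,7) ∈ E(G2) ✓
  (0,4) → (φ(0),φ(4)) = (3,5) ∈ E(G2) ✓
  (0,6) → (φ(0),φ(6)) = (5,6) ∈ E(G2) ✓
  (1,4) → (φ(1),φ(4)) = (3,4) ∈ E(G2) ✓
  (1,6) → (φ(1),φ(6)) = (4,6) ∈ E(G2) ✓
  (1,7) → (φ(1),φ(7)) = (0,4) ∈ E(G2) ✓
  (2,4) → (φ(2),φ(4)) = (3,7) ∈ E(G2) ✓
  (2,5) → (φ(2),φ(5)) = (2,7) ∈ E(G2) ✓
  (3,6) → (φ(3),φ(6)) = (1,6) ∈ E(G2) ✓
  (4,6) → (φ(4),φ(6)) = (3,6) ∈ E(G2) ✓
  (5,7) → (φ(5),φ(7)) = (0,2) ∈ E(G2) ✓
All 11 edges of G1 map to edges of G2, and |E(G1)| = |E(G2)| = 11, so φ is a bijection on edges as well as vertices. Hence G1 ≅ G2.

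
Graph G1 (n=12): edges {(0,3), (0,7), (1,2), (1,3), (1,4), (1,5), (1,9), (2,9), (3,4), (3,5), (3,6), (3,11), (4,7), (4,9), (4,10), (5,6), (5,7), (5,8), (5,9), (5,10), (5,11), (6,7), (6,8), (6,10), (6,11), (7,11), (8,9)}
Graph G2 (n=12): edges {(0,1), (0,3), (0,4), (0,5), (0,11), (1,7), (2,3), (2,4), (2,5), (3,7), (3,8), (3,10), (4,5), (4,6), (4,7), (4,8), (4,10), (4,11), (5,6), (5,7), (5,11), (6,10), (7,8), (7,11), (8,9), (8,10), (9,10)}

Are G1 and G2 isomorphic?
Yes, isomorphic

The graphs are isomorphic.
One valid mapping φ: V(G1) → V(G2): 0→1, 1→8, 2→9, 3→7, 4→3, 5→4, 6→5, 7→0, 8→6, 9→10, 10→2, 11→11

Verify φ preserves adjacency — for each edge of G1, its image is an edge of G2:
  (0,3) → (φ(0),φ(3)) = (1,7) ∈ E(G2) ✓
  (0,7) → (φ(0),φ(7)) = (0,1) ∈ E(G2) ✓
  (1,2) → (φ(1),φ(2)) = (8,9) ∈ E(G2) ✓
  (1,3) → (φ(1),φ(3)) = (7,8) ∈ E(G2) ✓
  (1,4) → (φ(1),φ(4)) = (3,8) ∈ E(G2) ✓
  (1,5) → (φ(1),φ(5)) = (4,8) ∈ E(G2) ✓
  (1,9) → (φ(1),φ(9)) = (8,10) ∈ E(G2) ✓
  (2,9) → (φ(2),φ(9)) = (9,10) ∈ E(G2) ✓
  (3,4) → (φ(3),φ(4)) = (3,7) ∈ E(G2) ✓
  (3,5) → (φ(3),φ(5)) = (4,7) ∈ E(G2) ✓
  (3,6) → (φ(3),φ(6)) = (5,7) ∈ E(G2) ✓
  (3,11) → (φ(3),φ(11)) = (7,11) ∈ E(G2) ✓
  (4,7) → (φ(4),φ(7)) = (0,3) ∈ E(G2) ✓
  (4,9) → (φ(4),φ(9)) = (3,10) ∈ E(G2) ✓
  (4,10) → (φ(4),φ(10)) = (2,3) ∈ E(G2) ✓
  (5,6) → (φ(5),φ(6)) = (4,5) ∈ E(G2) ✓
  (5,7) → (φ(5),φ(7)) = (0,4) ∈ E(G2) ✓
  (5,8) → (φ(5),φ(8)) = (4,6) ∈ E(G2) ✓
  (5,9) → (φ(5),φ(9)) = (4,10) ∈ E(G2) ✓
  (5,10) → (φ(5),φ(10)) = (2,4) ∈ E(G2) ✓
  (5,11) → (φ(5),φ(11)) = (4,11) ∈ E(G2) ✓
  (6,7) → (φ(6),φ(7)) = (0,5) ∈ E(G2) ✓
  (6,8) → (φ(6),φ(8)) = (5,6) ∈ E(G2) ✓
  (6,10) → (φ(6),φ(10)) = (2,5) ∈ E(G2) ✓
  (6,11) → (φ(6),φ(11)) = (5,11) ∈ E(G2) ✓
  (7,11) → (φ(7),φ(11)) = (0,11) ∈ E(G2) ✓
  (8,9) → (φ(8),φ(9)) = (6,10) ∈ E(G2) ✓
All 27 edges of G1 map to edges of G2, and |E(G1)| = |E(G2)| = 27, so φ is a bijection on edges as well as vertices. Hence G1 ≅ G2.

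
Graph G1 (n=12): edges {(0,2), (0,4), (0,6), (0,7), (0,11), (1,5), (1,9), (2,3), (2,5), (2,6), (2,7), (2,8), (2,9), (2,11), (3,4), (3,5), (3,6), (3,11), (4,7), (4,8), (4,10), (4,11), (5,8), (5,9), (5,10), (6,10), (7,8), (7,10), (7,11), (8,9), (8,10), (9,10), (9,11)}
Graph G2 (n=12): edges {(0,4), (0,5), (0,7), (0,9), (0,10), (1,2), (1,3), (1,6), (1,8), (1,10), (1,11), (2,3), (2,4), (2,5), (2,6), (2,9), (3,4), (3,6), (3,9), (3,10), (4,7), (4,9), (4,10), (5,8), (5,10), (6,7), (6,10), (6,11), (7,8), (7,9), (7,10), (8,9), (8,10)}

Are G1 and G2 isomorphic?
Yes, isomorphic

The graphs are isomorphic.
One valid mapping φ: V(G1) → V(G2): 0→0, 1→11, 2→10, 3→8, 4→9, 5→1, 6→5, 7→4, 8→3, 9→6, 10→2, 11→7

Verify φ preserves adjacency — for each edge of G1, its image is an edge of G2:
  (0,2) → (φ(0),φ(2)) = (0,10) ∈ E(G2) ✓
  (0,4) → (φ(0),φ(4)) = (0,9) ∈ E(G2) ✓
  (0,6) → (φ(0),φ(6)) = (0,5) ∈ E(G2) ✓
  (0,7) → (φ(0),φ(7)) = (0,4) ∈ E(G2) ✓
  (0,11) → (φ(0),φ(11)) = (0,7) ∈ E(G2) ✓
  (1,5) → (φ(1),φ(5)) = (1,11) ∈ E(G2) ✓
  (1,9) → (φ(1),φ(9)) = (6,11) ∈ E(G2) ✓
  (2,3) → (φ(2),φ(3)) = (8,10) ∈ E(G2) ✓
  (2,5) → (φ(2),φ(5)) = (1,10) ∈ E(G2) ✓
  (2,6) → (φ(2),φ(6)) = (5,10) ∈ E(G2) ✓
  (2,7) → (φ(2),φ(7)) = (4,10) ∈ E(G2) ✓
  (2,8) → (φ(2),φ(8)) = (3,10) ∈ E(G2) ✓
  (2,9) → (φ(2),φ(9)) = (6,10) ∈ E(G2) ✓
  (2,11) → (φ(2),φ(11)) = (7,10) ∈ E(G2) ✓
  (3,4) → (φ(3),φ(4)) = (8,9) ∈ E(G2) ✓
  (3,5) → (φ(3),φ(5)) = (1,8) ∈ E(G2) ✓
  (3,6) → (φ(3),φ(6)) = (5,8) ∈ E(G2) ✓
  (3,11) → (φ(3),φ(11)) = (7,8) ∈ E(G2) ✓
  (4,7) → (φ(4),φ(7)) = (4,9) ∈ E(G2) ✓
  (4,8) → (φ(4),φ(8)) = (3,9) ∈ E(G2) ✓
  (4,10) → (φ(4),φ(10)) = (2,9) ∈ E(G2) ✓
  (4,11) → (φ(4),φ(11)) = (7,9) ∈ E(G2) ✓
  (5,8) → (φ(5),φ(8)) = (1,3) ∈ E(G2) ✓
  (5,9) → (φ(5),φ(9)) = (1,6) ∈ E(G2) ✓
  (5,10) → (φ(5),φ(10)) = (1,2) ∈ E(G2) ✓
  (6,10) → (φ(6),φ(10)) = (2,5) ∈ E(G2) ✓
  (7,8) → (φ(7),φ(8)) = (3,4) ∈ E(G2) ✓
  (7,10) → (φ(7),φ(10)) = (2,4) ∈ E(G2) ✓
  (7,11) → (φ(7),φ(11)) = (4,7) ∈ E(G2) ✓
  (8,9) → (φ(8),φ(9)) = (3,6) ∈ E(G2) ✓
  (8,10) → (φ(8),φ(10)) = (2,3) ∈ E(G2) ✓
  (9,10) → (φ(9),φ(10)) = (2,6) ∈ E(G2) ✓
  (9,11) → (φ(9),φ(11)) = (6,7) ∈ E(G2) ✓
All 33 edges of G1 map to edges of G2, and |E(G1)| = |E(G2)| = 33, so φ is a bijection on edges as well as vertices. Hence G1 ≅ G2.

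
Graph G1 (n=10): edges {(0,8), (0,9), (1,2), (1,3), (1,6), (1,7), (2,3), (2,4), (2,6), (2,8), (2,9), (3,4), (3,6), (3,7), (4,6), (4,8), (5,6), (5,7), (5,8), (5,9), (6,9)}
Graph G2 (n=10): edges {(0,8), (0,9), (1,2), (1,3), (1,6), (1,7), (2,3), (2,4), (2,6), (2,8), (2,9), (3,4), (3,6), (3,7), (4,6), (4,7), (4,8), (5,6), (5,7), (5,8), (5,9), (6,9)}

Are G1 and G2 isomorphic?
No, not isomorphic

The graphs are NOT isomorphic.

Counting edges: G1 has 21 edge(s); G2 has 22 edge(s).
Edge count is an isomorphism invariant (a bijection on vertices induces a bijection on edges), so differing edge counts rule out isomorphism.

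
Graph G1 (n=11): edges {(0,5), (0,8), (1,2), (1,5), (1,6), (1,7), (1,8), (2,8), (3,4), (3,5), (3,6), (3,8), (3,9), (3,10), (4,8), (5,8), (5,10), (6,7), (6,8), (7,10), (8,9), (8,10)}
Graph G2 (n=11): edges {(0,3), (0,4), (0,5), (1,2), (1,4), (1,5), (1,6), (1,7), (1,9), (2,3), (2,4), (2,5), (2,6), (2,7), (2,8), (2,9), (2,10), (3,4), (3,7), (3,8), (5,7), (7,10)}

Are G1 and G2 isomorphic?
Yes, isomorphic

The graphs are isomorphic.
One valid mapping φ: V(G1) → V(G2): 0→10, 1→3, 2→8, 3→1, 4→9, 5→7, 6→4, 7→0, 8→2, 9→6, 10→5

Verify φ preserves adjacency — for each edge of G1, its image is an edge of G2:
  (0,5) → (φ(0),φ(5)) = (7,10) ∈ E(G2) ✓
  (0,8) → (φ(0),φ(8)) = (2,10) ∈ E(G2) ✓
  (1,2) → (φ(1),φ(2)) = (3,8) ∈ E(G2) ✓
  (1,5) → (φ(1),φ(5)) = (3,7) ∈ E(G2) ✓
  (1,6) → (φ(1),φ(6)) = (3,4) ∈ E(G2) ✓
  (1,7) → (φ(1),φ(7)) = (0,3) ∈ E(G2) ✓
  (1,8) → (φ(1),φ(8)) = (2,3) ∈ E(G2) ✓
  (2,8) → (φ(2),φ(8)) = (2,8) ∈ E(G2) ✓
  (3,4) → (φ(3),φ(4)) = (1,9) ∈ E(G2) ✓
  (3,5) → (φ(3),φ(5)) = (1,7) ∈ E(G2) ✓
  (3,6) → (φ(3),φ(6)) = (1,4) ∈ E(G2) ✓
  (3,8) → (φ(3),φ(8)) = (1,2) ∈ E(G2) ✓
  (3,9) → (φ(3),φ(9)) = (1,6) ∈ E(G2) ✓
  (3,10) → (φ(3),φ(10)) = (1,5) ∈ E(G2) ✓
  (4,8) → (φ(4),φ(8)) = (2,9) ∈ E(G2) ✓
  (5,8) → (φ(5),φ(8)) = (2,7) ∈ E(G2) ✓
  (5,10) → (φ(5),φ(10)) = (5,7) ∈ E(G2) ✓
  (6,7) → (φ(6),φ(7)) = (0,4) ∈ E(G2) ✓
  (6,8) → (φ(6),φ(8)) = (2,4) ∈ E(G2) ✓
  (7,10) → (φ(7),φ(10)) = (0,5) ∈ E(G2) ✓
  (8,9) → (φ(8),φ(9)) = (2,6) ∈ E(G2) ✓
  (8,10) → (φ(8),φ(10)) = (2,5) ∈ E(G2) ✓
All 22 edges of G1 map to edges of G2, and |E(G1)| = |E(G2)| = 22, so φ is a bijection on edges as well as vertices. Hence G1 ≅ G2.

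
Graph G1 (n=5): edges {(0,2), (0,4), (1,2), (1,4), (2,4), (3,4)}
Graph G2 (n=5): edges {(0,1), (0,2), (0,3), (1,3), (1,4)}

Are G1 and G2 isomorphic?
No, not isomorphic

The graphs are NOT isomorphic.

Degrees in G1: deg(0)=2, deg(1)=2, deg(2)=3, deg(3)=1, deg(4)=4.
Sorted degree sequence of G1: [4, 3, 2, 2, 1].
Degrees in G2: deg(0)=3, deg(1)=3, deg(2)=1, deg(3)=2, deg(4)=1.
Sorted degree sequence of G2: [3, 3, 2, 1, 1].
The (sorted) degree sequence is an isomorphism invariant, so since G1 and G2 have different degree sequences they cannot be isomorphic.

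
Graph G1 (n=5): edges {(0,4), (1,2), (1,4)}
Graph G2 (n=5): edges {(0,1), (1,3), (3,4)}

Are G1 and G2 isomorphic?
Yes, isomorphic

The graphs are isomorphic.
One valid mapping φ: V(G1) → V(G2): 0→4, 1→1, 2→0, 3→2, 4→3

Verify φ preserves adjacency — for each edge of G1, its image is an edge of G2:
  (0,4) → (φ(0),φ(4)) = (3,4) ∈ E(G2) ✓
  (1,2) → (φ(1),φ(2)) = (0,1) ∈ E(G2) ✓
  (1,4) → (φ(1),φ(4)) = (1,3) ∈ E(G2) ✓
All 3 edges of G1 map to edges of G2, and |E(G1)| = |E(G2)| = 3, so φ is a bijection on edges as well as vertices. Hence G1 ≅ G2.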